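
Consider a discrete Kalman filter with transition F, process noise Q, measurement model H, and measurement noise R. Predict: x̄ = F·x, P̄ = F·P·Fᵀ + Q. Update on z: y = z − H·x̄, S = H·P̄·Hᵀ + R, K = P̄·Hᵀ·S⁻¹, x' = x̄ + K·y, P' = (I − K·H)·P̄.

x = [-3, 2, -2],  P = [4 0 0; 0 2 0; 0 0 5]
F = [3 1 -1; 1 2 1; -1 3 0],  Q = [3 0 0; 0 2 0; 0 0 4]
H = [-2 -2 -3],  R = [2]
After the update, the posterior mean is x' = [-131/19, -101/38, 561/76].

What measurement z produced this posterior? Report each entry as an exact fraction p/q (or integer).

x̄ = F·x = [-5, -1, 9]
P̄ = F·P·Fᵀ + Q = [46 11 -6; 11 19 8; -6 8 26]
S = H·P̄·Hᵀ + R = [608]
K = P̄·Hᵀ·S⁻¹ = [-3/19; -21/152; -41/304]
x' − x̄ = [-36/19, -63/38, -123/76] = K·y
y = (KᵀK)⁻¹·Kᵀ·(x' − x̄) = [12]
z = y + H·x̄ = [12] + [-15] = [-3]

z = [-3]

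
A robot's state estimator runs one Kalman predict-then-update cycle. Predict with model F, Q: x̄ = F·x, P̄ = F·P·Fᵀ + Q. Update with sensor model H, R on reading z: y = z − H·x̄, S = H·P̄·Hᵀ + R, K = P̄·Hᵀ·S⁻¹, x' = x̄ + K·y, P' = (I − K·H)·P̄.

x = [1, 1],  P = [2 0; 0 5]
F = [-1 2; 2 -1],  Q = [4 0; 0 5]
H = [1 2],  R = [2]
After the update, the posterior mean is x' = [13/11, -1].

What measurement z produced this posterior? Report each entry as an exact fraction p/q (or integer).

x̄ = F·x = [1, 1]
P̄ = F·P·Fᵀ + Q = [26 -14; -14 18]
S = H·P̄·Hᵀ + R = [44]
K = P̄·Hᵀ·S⁻¹ = [-1/22; 1/2]
x' − x̄ = [2/11, -2] = K·y
y = (KᵀK)⁻¹·Kᵀ·(x' − x̄) = [-4]
z = y + H·x̄ = [-4] + [3] = [-1]

z = [-1]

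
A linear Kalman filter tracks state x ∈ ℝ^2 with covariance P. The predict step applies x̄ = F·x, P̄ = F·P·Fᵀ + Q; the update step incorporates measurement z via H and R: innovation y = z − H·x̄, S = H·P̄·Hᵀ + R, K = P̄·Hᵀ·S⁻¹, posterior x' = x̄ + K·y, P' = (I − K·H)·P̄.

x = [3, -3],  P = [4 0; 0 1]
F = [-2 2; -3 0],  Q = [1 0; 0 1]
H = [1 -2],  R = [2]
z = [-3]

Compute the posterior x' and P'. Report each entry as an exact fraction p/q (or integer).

x̄ = F·x = [-12, -9]
P̄ = F·P·Fᵀ + Q = [21 24; 24 37]
y = z − H·x̄ = [-9]
S = H·P̄·Hᵀ + R = [75]
K = P̄·Hᵀ·S⁻¹ = [-9/25; -2/3]
x' = x̄ + K·y = [-219/25, -3]
P' = (I − K·H)·P̄ = [282/25 6; 6 11/3]

x' = [-219/25, -3]
P' = [282/25 6; 6 11/3]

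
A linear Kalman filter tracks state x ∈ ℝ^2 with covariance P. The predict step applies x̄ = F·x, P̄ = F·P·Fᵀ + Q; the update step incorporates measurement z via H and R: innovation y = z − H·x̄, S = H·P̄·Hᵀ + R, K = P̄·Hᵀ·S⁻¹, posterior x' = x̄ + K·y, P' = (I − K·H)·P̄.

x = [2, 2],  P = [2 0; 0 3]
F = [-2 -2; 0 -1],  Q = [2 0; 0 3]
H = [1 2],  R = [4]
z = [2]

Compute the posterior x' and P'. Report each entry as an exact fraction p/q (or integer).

x' = [-58/37, 52/37]
P' = [236/37 -84/37; -84/37 60/37]

x̄ = F·x = [-8, -2]
P̄ = F·P·Fᵀ + Q = [22 6; 6 6]
y = z − H·x̄ = [14]
S = H·P̄·Hᵀ + R = [74]
K = P̄·Hᵀ·S⁻¹ = [17/37; 9/37]
x' = x̄ + K·y = [-58/37, 52/37]
P' = (I − K·H)·P̄ = [236/37 -84/37; -84/37 60/37]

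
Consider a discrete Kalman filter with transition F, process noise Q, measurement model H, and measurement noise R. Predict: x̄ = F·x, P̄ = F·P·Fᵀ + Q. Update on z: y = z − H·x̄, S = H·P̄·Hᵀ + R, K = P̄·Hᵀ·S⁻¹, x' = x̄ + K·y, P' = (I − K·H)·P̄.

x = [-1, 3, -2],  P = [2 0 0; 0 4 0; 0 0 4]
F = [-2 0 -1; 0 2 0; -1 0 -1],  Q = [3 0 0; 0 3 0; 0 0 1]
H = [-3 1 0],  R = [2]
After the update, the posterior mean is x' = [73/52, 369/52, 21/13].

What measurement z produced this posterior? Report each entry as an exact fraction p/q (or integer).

z = [3]

x̄ = F·x = [4, 6, 3]
P̄ = F·P·Fᵀ + Q = [15 0 8; 0 19 0; 8 0 7]
S = H·P̄·Hᵀ + R = [156]
K = P̄·Hᵀ·S⁻¹ = [-15/52; 19/156; -2/13]
x' − x̄ = [-135/52, 57/52, -18/13] = K·y
y = (KᵀK)⁻¹·Kᵀ·(x' − x̄) = [9]
z = y + H·x̄ = [9] + [-6] = [3]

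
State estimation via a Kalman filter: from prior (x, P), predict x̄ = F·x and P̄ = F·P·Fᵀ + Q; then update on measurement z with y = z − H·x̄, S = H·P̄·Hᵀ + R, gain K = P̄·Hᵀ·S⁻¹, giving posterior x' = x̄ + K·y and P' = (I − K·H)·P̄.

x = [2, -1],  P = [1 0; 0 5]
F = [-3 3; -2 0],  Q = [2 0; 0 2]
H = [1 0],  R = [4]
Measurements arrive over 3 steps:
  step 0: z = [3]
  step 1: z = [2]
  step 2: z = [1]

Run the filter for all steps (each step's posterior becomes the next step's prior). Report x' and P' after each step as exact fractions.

step 0: x̄ = F·x = [-9, -4]
step 0: P̄ = F·P·Fᵀ + Q = [56 6; 6 6]
step 0: y = z − H·x̄ = [12]
step 0: S = H·P̄·Hᵀ + R = [60]
step 0: K = P̄·Hᵀ·S⁻¹ = [14/15; 1/10]
step 0: x' = x̄ + K·y = [11/5, -14/5]
step 0: P' = (I − K·H)·P̄ = [56/15 2/5; 2/5 27/5]
step 1: x̄ = F·x = [-15, -22/5]
step 1: P̄ = F·P·Fᵀ + Q = [77 20; 20 254/15]
step 1: y = z − H·x̄ = [17]
step 1: S = H·P̄·Hᵀ + R = [81]
step 1: K = P̄·Hᵀ·S⁻¹ = [77/81; 20/81]
step 1: x' = x̄ + K·y = [94/81, -82/405]
step 1: P' = (I − K·H)·P̄ = [308/81 80/81; 80/81 4858/405]
step 2: x̄ = F·x = [-184/45, -188/81]
step 2: P̄ = F·P·Fᵀ + Q = [632/5 152/9; 152/9 1394/81]
step 2: y = z − H·x̄ = [229/45]
step 2: S = H·P̄·Hᵀ + R = [652/5]
step 2: K = P̄·Hᵀ·S⁻¹ = [158/163; 190/1467]
step 2: x' = x̄ + K·y = [1238/1467, -2438/1467]
step 2: P' = (I − K·H)·P̄ = [632/163 760/1467; 760/1467 7346/489]

step 0: x' = [11/5, -14/5], P' = [56/15 2/5; 2/5 27/5]
step 1: x' = [94/81, -82/405], P' = [308/81 80/81; 80/81 4858/405]
step 2: x' = [1238/1467, -2438/1467], P' = [632/163 760/1467; 760/1467 7346/489]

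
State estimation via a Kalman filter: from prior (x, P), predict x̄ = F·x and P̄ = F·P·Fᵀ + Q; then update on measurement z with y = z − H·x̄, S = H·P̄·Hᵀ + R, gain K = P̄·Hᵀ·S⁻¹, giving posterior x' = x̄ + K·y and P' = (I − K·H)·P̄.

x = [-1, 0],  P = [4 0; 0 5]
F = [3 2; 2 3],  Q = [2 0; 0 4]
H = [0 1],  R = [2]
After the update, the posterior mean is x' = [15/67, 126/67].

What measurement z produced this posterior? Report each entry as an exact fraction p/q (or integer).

x̄ = F·x = [-3, -2]
P̄ = F·P·Fᵀ + Q = [58 54; 54 65]
S = H·P̄·Hᵀ + R = [67]
K = P̄·Hᵀ·S⁻¹ = [54/67; 65/67]
x' − x̄ = [216/67, 260/67] = K·y
y = (KᵀK)⁻¹·Kᵀ·(x' − x̄) = [4]
z = y + H·x̄ = [4] + [-2] = [2]

z = [2]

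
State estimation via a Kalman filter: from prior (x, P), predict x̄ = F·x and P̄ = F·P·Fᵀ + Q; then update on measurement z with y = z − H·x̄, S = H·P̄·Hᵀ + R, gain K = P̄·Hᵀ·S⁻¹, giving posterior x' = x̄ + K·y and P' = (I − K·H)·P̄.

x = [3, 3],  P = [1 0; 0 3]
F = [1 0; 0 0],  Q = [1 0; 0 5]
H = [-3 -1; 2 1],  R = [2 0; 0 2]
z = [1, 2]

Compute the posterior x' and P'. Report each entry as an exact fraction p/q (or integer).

x' = [23/43, -30/43]
P' = [24/43 -50/43; -50/43 140/43]

x̄ = F·x = [3, 0]
P̄ = F·P·Fᵀ + Q = [2 0; 0 5]
y = z − H·x̄ = [10, -4]
S = H·P̄·Hᵀ + R = [25 -17; -17 15]
K = P̄·Hᵀ·S⁻¹ = [-11/43 -1/43; 5/43 20/43]
x' = x̄ + K·y = [23/43, -30/43]
P' = (I − K·H)·P̄ = [24/43 -50/43; -50/43 140/43]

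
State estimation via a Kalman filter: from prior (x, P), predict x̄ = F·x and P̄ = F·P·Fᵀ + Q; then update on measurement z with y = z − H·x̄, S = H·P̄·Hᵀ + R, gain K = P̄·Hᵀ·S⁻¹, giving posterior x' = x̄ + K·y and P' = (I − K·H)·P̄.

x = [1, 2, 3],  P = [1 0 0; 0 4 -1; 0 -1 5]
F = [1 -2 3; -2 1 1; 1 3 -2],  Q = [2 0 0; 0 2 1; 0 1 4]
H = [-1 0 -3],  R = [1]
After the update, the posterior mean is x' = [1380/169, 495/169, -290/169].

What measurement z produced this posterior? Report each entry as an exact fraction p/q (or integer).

z = [-3]

x̄ = F·x = [6, 3, 1]
P̄ = F·P·Fᵀ + Q = [76 4 -66; 4 13 0; -66 0 73]
S = H·P̄·Hᵀ + R = [338]
K = P̄·Hᵀ·S⁻¹ = [61/169; -2/169; -153/338]
x' − x̄ = [366/169, -12/169, -459/169] = K·y
y = (KᵀK)⁻¹·Kᵀ·(x' − x̄) = [6]
z = y + H·x̄ = [6] + [-9] = [-3]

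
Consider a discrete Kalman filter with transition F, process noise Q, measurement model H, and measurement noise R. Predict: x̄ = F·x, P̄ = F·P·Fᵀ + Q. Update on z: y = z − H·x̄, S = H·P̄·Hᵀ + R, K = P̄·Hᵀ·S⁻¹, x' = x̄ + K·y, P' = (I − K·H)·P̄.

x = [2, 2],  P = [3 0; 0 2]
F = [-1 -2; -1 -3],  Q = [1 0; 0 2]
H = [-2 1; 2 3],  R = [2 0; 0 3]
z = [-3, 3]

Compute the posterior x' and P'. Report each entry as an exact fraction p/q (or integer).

x' = [1671/1391, 199/1391]
P' = [381/1391 -72/1391; -72/1391 386/1391]

x̄ = F·x = [-6, -8]
P̄ = F·P·Fᵀ + Q = [12 15; 15 23]
y = z − H·x̄ = [-7, 39]
S = H·P̄·Hᵀ + R = [13 -39; -39 438]
K = P̄·Hᵀ·S⁻¹ = [-417/1391 14/107; 265/1391 26/107]
x' = x̄ + K·y = [1671/1391, 199/1391]
P' = (I − K·H)·P̄ = [381/1391 -72/1391; -72/1391 386/1391]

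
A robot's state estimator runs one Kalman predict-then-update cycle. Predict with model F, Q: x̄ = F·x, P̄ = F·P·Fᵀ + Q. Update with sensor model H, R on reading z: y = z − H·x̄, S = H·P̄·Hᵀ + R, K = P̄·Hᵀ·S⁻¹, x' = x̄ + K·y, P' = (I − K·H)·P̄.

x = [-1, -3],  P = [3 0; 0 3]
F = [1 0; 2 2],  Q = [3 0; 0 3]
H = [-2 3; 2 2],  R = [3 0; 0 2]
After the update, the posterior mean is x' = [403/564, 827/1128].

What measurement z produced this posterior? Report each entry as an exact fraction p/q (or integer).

x̄ = F·x = [-1, -8]
P̄ = F·P·Fᵀ + Q = [6 6; 6 27]
S = H·P̄·Hᵀ + R = [198 150; 150 182]
K = P̄·Hᵀ·S⁻¹ = [-209/1128 107/376; 443/2256 151/752]
x' − x̄ = [967/564, 9851/1128] = K·y
y = (KᵀK)⁻¹·Kᵀ·(x' − x̄) = [23, 21]
z = y + H·x̄ = [23, 21] + [-22, -18] = [1, 3]

z = [1, 3]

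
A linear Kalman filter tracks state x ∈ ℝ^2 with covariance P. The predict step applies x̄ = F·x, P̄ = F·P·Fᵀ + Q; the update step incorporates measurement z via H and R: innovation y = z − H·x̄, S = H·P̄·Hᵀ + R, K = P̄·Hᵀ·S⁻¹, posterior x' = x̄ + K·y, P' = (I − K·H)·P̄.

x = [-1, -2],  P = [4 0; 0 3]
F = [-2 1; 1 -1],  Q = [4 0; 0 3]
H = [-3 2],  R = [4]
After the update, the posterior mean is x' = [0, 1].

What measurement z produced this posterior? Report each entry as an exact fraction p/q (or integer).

z = [2]

x̄ = F·x = [0, 1]
P̄ = F·P·Fᵀ + Q = [23 -11; -11 10]
S = H·P̄·Hᵀ + R = [383]
K = P̄·Hᵀ·S⁻¹ = [-91/383; 53/383]
x' − x̄ = [0, 0] = K·y
y = (KᵀK)⁻¹·Kᵀ·(x' − x̄) = [0]
z = y + H·x̄ = [0] + [2] = [2]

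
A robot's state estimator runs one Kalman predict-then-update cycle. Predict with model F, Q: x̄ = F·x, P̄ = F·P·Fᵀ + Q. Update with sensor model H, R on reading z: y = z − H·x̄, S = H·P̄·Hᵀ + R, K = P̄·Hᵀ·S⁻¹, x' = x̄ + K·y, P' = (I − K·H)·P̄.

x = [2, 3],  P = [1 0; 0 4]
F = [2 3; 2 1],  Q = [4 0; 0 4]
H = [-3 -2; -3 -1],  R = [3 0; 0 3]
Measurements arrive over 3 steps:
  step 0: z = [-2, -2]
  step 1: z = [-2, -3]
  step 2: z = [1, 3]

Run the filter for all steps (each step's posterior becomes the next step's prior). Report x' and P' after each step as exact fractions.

step 0: x' = [527/1959, 563/653], P' = [1492/1959 -800/653; -800/653 1644/653]
step 1: x' = [818855/1016237, 103789/1016237], P' = [767296/1016237 -1217724/1016237; -1217724/1016237 2472240/1016237]
step 2: x' = [-230838707/170291073, 82448857/56763691], P' = [385755212/510873219 -204120128/170291073; -204120128/170291073 138154652/56763691]

step 0: x̄ = F·x = [13, 7]
step 0: P̄ = F·P·Fᵀ + Q = [44 16; 16 12]
step 0: y = z − H·x̄ = [51, 44]
step 0: S = H·P̄·Hᵀ + R = [639 564; 564 507]
step 0: K = P̄·Hᵀ·S⁻¹ = [36/653 -692/1959; -296/653 252/653]
step 0: x' = x̄ + K·y = [527/1959, 563/653]
step 0: P' = (I − K·H)·P̄ = [1492/1959 -800/653; -800/653 1644/653]
step 1: x̄ = F·x = [6121/1959, 2743/1959]
step 1: P̄ = F·P·Fᵀ + Q = [29392/1959 1564/1959; 1564/1959 9136/1959]
step 1: y = z − H·x̄ = [19931/1959, 15229/1959]
step 1: S = H·P̄·Hᵀ + R = [325717/1959 296876/1959; 296876/1959 288925/1959]
step 1: K = P̄·Hᵀ·S⁻¹ = [44520/1016237 -361388/1016237; -430436/1016237 393644/1016237]
step 1: x' = x̄ + K·y = [818855/1016237, 103789/1016237]
step 1: P' = (I − K·H)·P̄ = [767296/1016237 -1217724/1016237; -1217724/1016237 2472240/1016237]
step 2: x̄ = F·x = [1949077/1016237, 1741499/1016237]
step 2: P̄ = F·P·Fᵀ + Q = [14771604/1016237 744112/1016237; 744112/1016237 4735476/1016237]
step 2: y = z − H·x̄ = [10346466/1016237, 10637441/1016237]
step 2: S = H·P̄·Hᵀ + R = [163864395/1016237 149112396/1016237; 149112396/1016237 145193295/1016237]
step 2: K = P̄·Hᵀ·S⁻¹ = [22485044/510873219 -20181676/56763691; -72189176/170291073 21988492/56763691]
step 2: x' = x̄ + K·y = [-230838707/170291073, 82448857/56763691]
step 2: P' = (I − K·H)·P̄ = [385755212/510873219 -204120128/170291073; -204120128/170291073 138154652/56763691]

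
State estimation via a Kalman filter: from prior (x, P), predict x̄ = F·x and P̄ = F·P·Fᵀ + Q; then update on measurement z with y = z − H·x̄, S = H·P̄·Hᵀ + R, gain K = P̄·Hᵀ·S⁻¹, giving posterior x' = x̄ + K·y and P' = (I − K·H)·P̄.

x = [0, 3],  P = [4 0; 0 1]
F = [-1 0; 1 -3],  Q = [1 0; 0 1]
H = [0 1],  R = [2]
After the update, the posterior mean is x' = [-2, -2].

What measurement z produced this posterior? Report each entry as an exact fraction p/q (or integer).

z = [-1]

x̄ = F·x = [0, -9]
P̄ = F·P·Fᵀ + Q = [5 -4; -4 14]
S = H·P̄·Hᵀ + R = [16]
K = P̄·Hᵀ·S⁻¹ = [-1/4; 7/8]
x' − x̄ = [-2, 7] = K·y
y = (KᵀK)⁻¹·Kᵀ·(x' − x̄) = [8]
z = y + H·x̄ = [8] + [-9] = [-1]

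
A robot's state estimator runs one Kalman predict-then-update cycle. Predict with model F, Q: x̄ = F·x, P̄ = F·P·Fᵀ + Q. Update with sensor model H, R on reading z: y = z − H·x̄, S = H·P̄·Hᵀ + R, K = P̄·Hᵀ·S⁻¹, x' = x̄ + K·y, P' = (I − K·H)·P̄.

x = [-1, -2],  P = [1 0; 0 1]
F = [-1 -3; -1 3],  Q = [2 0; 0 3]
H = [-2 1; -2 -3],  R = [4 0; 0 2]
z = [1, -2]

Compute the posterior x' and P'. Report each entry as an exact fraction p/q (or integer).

x' = [637/3179, 103/187]
P' = [1796/3179 -56/187; -56/187 4/11]

x̄ = F·x = [7, -5]
P̄ = F·P·Fᵀ + Q = [12 -8; -8 13]
y = z − H·x̄ = [20, -3]
S = H·P̄·Hᵀ + R = [97 -23; -23 71]
K = P̄·Hᵀ·S⁻¹ = [-1136/3179 -368/3179; 45/187 -46/187]
x' = x̄ + K·y = [637/3179, 103/187]
P' = (I − K·H)·P̄ = [1796/3179 -56/187; -56/187 4/11]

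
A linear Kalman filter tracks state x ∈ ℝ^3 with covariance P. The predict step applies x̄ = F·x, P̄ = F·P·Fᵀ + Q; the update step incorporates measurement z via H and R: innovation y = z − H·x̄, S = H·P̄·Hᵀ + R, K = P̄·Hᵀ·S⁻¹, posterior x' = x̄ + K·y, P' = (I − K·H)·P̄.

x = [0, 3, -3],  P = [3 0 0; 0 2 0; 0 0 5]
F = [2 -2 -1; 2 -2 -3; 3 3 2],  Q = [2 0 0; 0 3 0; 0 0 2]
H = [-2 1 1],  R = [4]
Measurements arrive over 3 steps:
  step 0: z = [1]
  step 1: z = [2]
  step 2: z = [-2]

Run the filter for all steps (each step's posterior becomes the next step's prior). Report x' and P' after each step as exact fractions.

step 0: x' = [28/75, 511/75, -112/25], P' = [1496/75 2027/75 291/25; 2027/75 4424/75 -158/25; 291/25 -158/25 808/25]
step 1: x' = [-152973/44357, 256852/44357, -471288/44357], P' = [282093/44357 -265182/44357 797948/44357; -265182/44357 5135951/44357 -5699507/44357; 797948/44357 -5699507/44357 7442783/44357]
step 2: x' = [-142073435/39413363, 701822435/78826726, -1424774775/78826726], P' = [302549457/39413363 -511898358/39413363 1077312284/39413363; -511898358/39413363 13075056103/78826726 -15038723083/78826726; 1077312284/39413363 -15038723083/78826726 19419903007/78826726]

step 0: x̄ = F·x = [-3, 3, 3]
step 0: P̄ = F·P·Fᵀ + Q = [27 35 -4; 35 68 -24; -4 -24 67]
step 0: y = z − H·x̄ = [-11]
step 0: S = H·P̄·Hᵀ + R = [75]
step 0: K = P̄·Hᵀ·S⁻¹ = [-23/75; -26/75; 17/25]
step 0: x' = x̄ + K·y = [28/75, 511/75, -112/25]
step 0: P' = (I − K·H)·P̄ = [1496/75 2027/75 291/25; 2027/75 4424/75 -158/25; 291/25 -158/25 808/25]
step 1: x̄ = F·x = [-42/5, 14/25, 63/5]
step 1: P̄ = F·P·Fᵀ + Q = [62 264/5 -243; 264/5 4447/25 -2021/5; -243 -2021/5 1392]
step 1: y = z − H·x̄ = [-699/25]
step 1: S = H·P̄·Hᵀ + R = [44357/25]
step 1: K = P̄·Hᵀ·S⁻¹ = [-7855/44357; -8298/44357; 36845/44357]
step 1: x' = x̄ + K·y = [-152973/44357, 256852/44357, -471288/44357]
step 1: P' = (I − K·H)·P̄ = [282093/44357 -265182/44357 797948/44357; -265182/44357 5135951/44357 -5699507/44357; 797948/44357 -5699507/44357 7442783/44357]
step 2: x̄ = F·x = [-348362/44357, 594214/44357, -630939/44357]
step 2: P̄ = F·P·Fᵀ + Q = [5335309/44357 -5857659/44357 -3314217/44357; -5857659/44357 12942290/44357 -3675995/44357; -3314217/44357 -3675995/44357 15030258/44357]
step 2: y = z − H·x̄ = [-748713/44357]
step 2: S = H·P̄·Hᵀ + R = [78826726/44357]
step 2: K = P̄·Hᵀ·S⁻¹ = [-9921247/39413363; 20981613/78826726; 17982697/78826726]
step 2: x' = x̄ + K·y = [-142073435/39413363, 701822435/78826726, -1424774775/78826726]
step 2: P' = (I − K·H)·P̄ = [302549457/39413363 -511898358/39413363 1077312284/39413363; -511898358/39413363 13075056103/78826726 -15038723083/78826726; 1077312284/39413363 -15038723083/78826726 19419903007/78826726]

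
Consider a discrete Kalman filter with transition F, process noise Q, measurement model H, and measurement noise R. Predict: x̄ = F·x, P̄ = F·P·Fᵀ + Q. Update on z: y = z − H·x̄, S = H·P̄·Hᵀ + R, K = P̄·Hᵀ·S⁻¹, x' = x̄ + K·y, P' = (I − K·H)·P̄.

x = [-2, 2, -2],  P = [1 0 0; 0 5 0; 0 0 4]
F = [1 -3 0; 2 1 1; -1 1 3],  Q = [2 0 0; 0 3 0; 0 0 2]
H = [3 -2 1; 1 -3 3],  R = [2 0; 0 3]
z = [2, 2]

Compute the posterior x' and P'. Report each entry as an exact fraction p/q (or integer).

x̄ = F·x = [-8, -4, -2]
P̄ = F·P·Fᵀ + Q = [48 -13 -16; -13 16 15; -16 15 44]
y = z − H·x̄ = [20, 4]
S = H·P̄·Hᵀ + R = [542 220; 220 303]
K = P̄·Hᵀ·S⁻¹ = [19041/57913 -6371/57913; -6724/57913 1824/57913; -12961/57913 22981/57913]
x' = x̄ + K·y = [-107968/57913, -358836/57913, -283122/57913]
P' = (I − K·H)·P̄ = [95979/57913 211491/57913 173127/57913; 211491/57913 579248/57913 510575/57913; 173127/57913 510575/57913 475847/57913]

x' = [-107968/57913, -358836/57913, -283122/57913]
P' = [95979/57913 211491/57913 173127/57913; 211491/57913 579248/57913 510575/57913; 173127/57913 510575/57913 475847/57913]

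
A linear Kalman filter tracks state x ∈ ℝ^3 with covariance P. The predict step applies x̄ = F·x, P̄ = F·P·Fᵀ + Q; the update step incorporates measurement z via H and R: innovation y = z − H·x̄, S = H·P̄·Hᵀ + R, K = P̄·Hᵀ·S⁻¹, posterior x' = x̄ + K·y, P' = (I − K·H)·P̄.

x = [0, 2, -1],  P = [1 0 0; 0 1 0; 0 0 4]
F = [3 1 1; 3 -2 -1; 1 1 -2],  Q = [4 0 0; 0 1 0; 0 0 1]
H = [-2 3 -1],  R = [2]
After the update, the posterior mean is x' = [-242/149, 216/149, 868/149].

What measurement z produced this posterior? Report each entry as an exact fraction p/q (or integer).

z = [2]

x̄ = F·x = [1, -3, 4]
P̄ = F·P·Fᵀ + Q = [18 3 -4; 3 18 9; -4 9 19]
S = H·P̄·Hᵀ + R = [149]
K = P̄·Hᵀ·S⁻¹ = [-23/149; 39/149; 16/149]
x' − x̄ = [-391/149, 663/149, 272/149] = K·y
y = (KᵀK)⁻¹·Kᵀ·(x' − x̄) = [17]
z = y + H·x̄ = [17] + [-15] = [2]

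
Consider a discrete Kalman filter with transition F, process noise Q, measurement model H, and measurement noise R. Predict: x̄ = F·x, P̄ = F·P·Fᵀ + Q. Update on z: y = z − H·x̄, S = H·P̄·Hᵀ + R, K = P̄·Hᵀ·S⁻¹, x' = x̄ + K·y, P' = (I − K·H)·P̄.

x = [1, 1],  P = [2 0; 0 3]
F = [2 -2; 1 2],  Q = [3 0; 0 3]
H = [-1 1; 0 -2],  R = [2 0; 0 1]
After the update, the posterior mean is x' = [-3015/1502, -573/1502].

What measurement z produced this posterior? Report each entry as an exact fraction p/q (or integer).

x̄ = F·x = [0, 3]
P̄ = F·P·Fᵀ + Q = [23 -8; -8 17]
S = H·P̄·Hᵀ + R = [58 -50; -50 69]
K = P̄·Hᵀ·S⁻¹ = [-1339/1502 -311/751; 25/1502 -361/751]
x' − x̄ = [-3015/1502, -5079/1502] = K·y
y = (KᵀK)⁻¹·Kᵀ·(x' − x̄) = [-1, 7]
z = y + H·x̄ = [-1, 7] + [3, -6] = [2, 1]

z = [2, 1]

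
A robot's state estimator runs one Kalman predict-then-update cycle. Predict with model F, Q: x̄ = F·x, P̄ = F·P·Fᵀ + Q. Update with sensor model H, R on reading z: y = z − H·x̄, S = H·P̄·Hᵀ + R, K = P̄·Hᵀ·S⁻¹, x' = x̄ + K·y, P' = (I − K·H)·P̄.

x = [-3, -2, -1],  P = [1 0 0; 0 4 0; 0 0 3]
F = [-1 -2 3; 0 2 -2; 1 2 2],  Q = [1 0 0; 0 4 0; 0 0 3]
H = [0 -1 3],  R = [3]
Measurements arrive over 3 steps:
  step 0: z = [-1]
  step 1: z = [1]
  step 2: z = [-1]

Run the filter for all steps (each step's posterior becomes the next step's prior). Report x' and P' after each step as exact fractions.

step 0: x̄ = F·x = [4, -2, -9]
step 0: P̄ = F·P·Fᵀ + Q = [45 -34 1; -34 32 4; 1 4 32]
step 0: y = z − H·x̄ = [24]
step 0: S = H·P̄·Hᵀ + R = [299]
step 0: K = P̄·Hᵀ·S⁻¹ = [37/299; -20/299; 4/13]
step 0: x' = x̄ + K·y = [2084/299, -1078/299, -21/13]
step 0: P' = (I − K·H)·P̄ = [12086/299 -9426/299 -135/13; -9426/299 9168/299 132/13; -135/13 132/13 48/13]
step 1: x̄ = F·x = [-1377/299, -1190/299, -1038/299]
step 1: P̄ = F·P·Fᵀ + Q = [3487/299 -294/299 -1463/299; -294/299 17996/299 19614/299; -1463/299 19614/299 28235/299]
step 1: y = z − H·x̄ = [171/23]
step 1: S = H·P̄·Hᵀ + R = [11948/23]
step 1: K = P̄·Hᵀ·S⁻¹ = [-315/11948; 1571/5974; 5007/11948]
step 1: x' = x̄ + K·y = [-745767/155324, -157249/77662, -55281/155324]
step 1: P' = (I − K·H)·P̄ = [1755337/155324 203343/77662 131467/155324; 203343/77662 942153/38831 648525/77662; 131467/155324 648525/77662 497441/155324]
step 2: x̄ = F·x = [302230/38831, -259217/77662, -1485325/155324]
step 2: P̄ = F·P·Fᵀ + Q = [1683855/38831 -1409758/38831 -3186579/38831; -1409758/38831 1827277/38831 6817561/77662; -3186579/38831 6817561/77662 31814533/155324]
step 2: y = z − H·x̄ = [3782217/155324]
step 2: S = H·P̄·Hᵀ + R = [212295145/155324]
step 2: K = P̄·Hᵀ·S⁻¹ = [-32599916/212295145; 33596258/212295145; 81808477/212295145]
step 2: x' = x̄ + K·y = [858514397/212295145, 109495744/212295145, -38048684/212295145]
step 2: P' = (I − K·H)·P̄ = [2363719981/212295145 -656073288/212295145 -251291012/212295145; -656073288/212295145 2723208204/212295145 941332326/212295145; -251291012/212295145 941332326/212295145 395585919/212295145]

step 0: x' = [2084/299, -1078/299, -21/13], P' = [12086/299 -9426/299 -135/13; -9426/299 9168/299 132/13; -135/13 132/13 48/13]
step 1: x' = [-745767/155324, -157249/77662, -55281/155324], P' = [1755337/155324 203343/77662 131467/155324; 203343/77662 942153/38831 648525/77662; 131467/155324 648525/77662 497441/155324]
step 2: x' = [858514397/212295145, 109495744/212295145, -38048684/212295145], P' = [2363719981/212295145 -656073288/212295145 -251291012/212295145; -656073288/212295145 2723208204/212295145 941332326/212295145; -251291012/212295145 941332326/212295145 395585919/212295145]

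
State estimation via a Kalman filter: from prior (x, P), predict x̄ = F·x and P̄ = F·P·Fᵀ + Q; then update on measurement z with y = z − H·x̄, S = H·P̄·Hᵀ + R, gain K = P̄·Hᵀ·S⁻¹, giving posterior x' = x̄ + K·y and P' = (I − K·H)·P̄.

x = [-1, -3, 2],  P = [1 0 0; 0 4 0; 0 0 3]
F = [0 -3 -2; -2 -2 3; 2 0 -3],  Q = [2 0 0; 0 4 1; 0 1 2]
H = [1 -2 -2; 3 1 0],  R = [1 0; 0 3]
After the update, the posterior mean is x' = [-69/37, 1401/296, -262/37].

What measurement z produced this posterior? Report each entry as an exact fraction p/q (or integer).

z = [3, -1]

x̄ = F·x = [5, 14, -8]
P̄ = F·P·Fᵀ + Q = [50 6 18; 6 51 -30; 18 -30 33]
S = H·P̄·Hᵀ + R = [51 -30; -30 540]
K = P̄·Hᵀ·S⁻¹ = [8/37 167/555; -193/296 271/2960; 10/37 11/185]
x' − x̄ = [-254/37, -2743/296, 34/37] = K·y
y = (KᵀK)⁻¹·Kᵀ·(x' − x̄) = [10, -30]
z = y + H·x̄ = [10, -30] + [-7, 29] = [3, -1]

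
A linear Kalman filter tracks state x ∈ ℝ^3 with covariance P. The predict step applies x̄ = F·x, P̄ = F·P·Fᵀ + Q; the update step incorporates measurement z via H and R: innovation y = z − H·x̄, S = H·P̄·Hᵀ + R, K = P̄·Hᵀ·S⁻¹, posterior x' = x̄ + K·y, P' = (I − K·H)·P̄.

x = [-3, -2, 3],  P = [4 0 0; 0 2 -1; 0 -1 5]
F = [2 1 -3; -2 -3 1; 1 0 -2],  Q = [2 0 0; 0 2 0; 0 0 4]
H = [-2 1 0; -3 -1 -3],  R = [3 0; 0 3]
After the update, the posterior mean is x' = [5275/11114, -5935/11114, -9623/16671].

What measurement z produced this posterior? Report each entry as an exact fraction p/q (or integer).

x̄ = F·x = [-17, 15, -9]
P̄ = F·P·Fᵀ + Q = [71 -47 40; -47 47 -24; 40 -24 28]
S = H·P̄·Hᵀ + R = [522 738; 738 1235]
K = P̄·Hᵀ·S⁻¹ = [-2483/11114 -545/5557; 17209/33342 -967/5557; 2200/50013 -956/5557]
x' − x̄ = [194213/11114, -172645/11114, 140416/16671] = K·y
y = (KᵀK)⁻¹·Kᵀ·(x' − x̄) = [-51, -62]
z = y + H·x̄ = [-51, -62] + [49, 63] = [-2, 1]

z = [-2, 1]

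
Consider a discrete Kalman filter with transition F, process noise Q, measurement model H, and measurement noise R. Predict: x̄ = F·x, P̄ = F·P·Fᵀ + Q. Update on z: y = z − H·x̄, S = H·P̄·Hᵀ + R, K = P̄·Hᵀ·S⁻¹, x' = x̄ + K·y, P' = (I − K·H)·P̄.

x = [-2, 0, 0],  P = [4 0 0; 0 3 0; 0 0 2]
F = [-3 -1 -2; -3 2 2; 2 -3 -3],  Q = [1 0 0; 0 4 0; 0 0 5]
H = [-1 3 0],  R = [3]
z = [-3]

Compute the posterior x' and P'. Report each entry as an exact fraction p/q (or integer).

x̄ = F·x = [6, 6, -4]
P̄ = F·P·Fᵀ + Q = [48 22 -3; 22 60 -54; -3 -54 66]
y = z − H·x̄ = [-15]
S = H·P̄·Hᵀ + R = [459]
K = P̄·Hᵀ·S⁻¹ = [2/51; 158/459; -53/153]
x' = x̄ + K·y = [92/17, 128/153, 61/51]
P' = (I − K·H)·P̄ = [804/17 806/51 55/17; 806/51 2576/459 112/153; 55/17 112/153 557/51]

x' = [92/17, 128/153, 61/51]
P' = [804/17 806/51 55/17; 806/51 2576/459 112/153; 55/17 112/153 557/51]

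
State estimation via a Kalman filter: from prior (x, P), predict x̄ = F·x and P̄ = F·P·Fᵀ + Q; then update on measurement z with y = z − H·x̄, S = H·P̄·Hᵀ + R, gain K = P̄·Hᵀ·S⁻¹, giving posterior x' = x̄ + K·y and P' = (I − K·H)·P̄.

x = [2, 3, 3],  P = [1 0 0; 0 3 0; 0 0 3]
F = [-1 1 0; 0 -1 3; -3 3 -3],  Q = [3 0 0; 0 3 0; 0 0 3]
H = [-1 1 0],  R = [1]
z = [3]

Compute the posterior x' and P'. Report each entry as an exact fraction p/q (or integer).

x' = [67/47, 210/47, -186/47]
P' = [229/47 219/47 84/47; 219/47 255/47 36/47; 84/47 36/47 798/47]

x̄ = F·x = [1, 6, -6]
P̄ = F·P·Fᵀ + Q = [7 -3 12; -3 33 -36; 12 -36 66]
y = z − H·x̄ = [-2]
S = H·P̄·Hᵀ + R = [47]
K = P̄·Hᵀ·S⁻¹ = [-10/47; 36/47; -48/47]
x' = x̄ + K·y = [67/47, 210/47, -186/47]
P' = (I − K·H)·P̄ = [229/47 219/47 84/47; 219/47 255/47 36/47; 84/47 36/47 798/47]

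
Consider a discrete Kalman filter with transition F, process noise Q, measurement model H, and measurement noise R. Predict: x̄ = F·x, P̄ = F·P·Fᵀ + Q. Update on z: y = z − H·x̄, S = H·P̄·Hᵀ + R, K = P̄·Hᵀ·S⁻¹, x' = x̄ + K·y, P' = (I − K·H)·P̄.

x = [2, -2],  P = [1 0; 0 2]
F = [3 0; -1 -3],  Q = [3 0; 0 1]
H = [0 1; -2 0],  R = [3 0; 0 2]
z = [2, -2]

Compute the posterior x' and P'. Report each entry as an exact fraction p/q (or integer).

x' = [678/557, 1354/557]
P' = [267/557 -9/557; -9/557 1446/557]

x̄ = F·x = [6, 4]
P̄ = F·P·Fᵀ + Q = [12 -3; -3 20]
y = z − H·x̄ = [-2, 10]
S = H·P̄·Hᵀ + R = [23 6; 6 50]
K = P̄·Hᵀ·S⁻¹ = [-3/557 -267/557; 482/557 9/557]
x' = x̄ + K·y = [678/557, 1354/557]
P' = (I − K·H)·P̄ = [267/557 -9/557; -9/557 1446/557]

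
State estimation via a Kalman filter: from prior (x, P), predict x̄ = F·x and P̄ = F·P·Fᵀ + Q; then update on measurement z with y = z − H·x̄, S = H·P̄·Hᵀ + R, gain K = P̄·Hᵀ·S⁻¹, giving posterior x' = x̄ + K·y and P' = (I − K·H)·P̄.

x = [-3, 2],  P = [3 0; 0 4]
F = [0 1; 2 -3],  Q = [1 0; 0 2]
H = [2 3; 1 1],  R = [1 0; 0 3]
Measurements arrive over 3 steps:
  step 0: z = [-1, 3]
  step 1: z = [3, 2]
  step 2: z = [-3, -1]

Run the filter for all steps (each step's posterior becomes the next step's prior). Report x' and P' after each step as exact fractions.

step 0: x̄ = F·x = [2, -12]
step 0: P̄ = F·P·Fᵀ + Q = [5 -12; -12 50]
step 0: y = z − H·x̄ = [31, 13]
step 0: S = H·P̄·Hᵀ + R = [327 100; 100 34]
step 0: K = P̄·Hᵀ·S⁻¹ = [-92/559 311/1118; 242/559 -87/559]
step 0: x' = x̄ + K·y = [575/1118, -337/559]
step 0: P' = (I − K·H)·P̄ = [2983/1118 -1025/559; -1025/559 764/559]
step 1: x̄ = F·x = [-337/559, 122/43]
step 1: P̄ = F·P·Fᵀ + Q = [1323/559 -334/43; -334/43 2020/43]
step 1: y = z − H·x̄ = [-2407/559, -131/559]
step 1: S = H·P̄·Hᵀ + R = [190087/559 59716/559; 59716/559 20576/559]
step 1: K = P̄·Hᵀ·S⁻¹ = [-14891/154396 82253/617584; 29839/77198 -17465/308792]
step 1: x' = x̄ + K·y = [-135117/617584, 366265/308792]
step 1: P' = (I − K·H)·P̄ = [799841/617584 -276541/308792; -276541/308792 112073/154396]
step 2: x̄ = F·x = [366265/308792, -154239/38599]
step 2: P̄ = F·P·Fᵀ + Q = [266469/154396 -153190/38599; -153190/38599 944134/38599]
step 2: y = z − H·x̄ = [1021415/154396, 50805/28072]
step 2: S = H·P̄·Hᵀ + R = [6963994/38599 399943/7018; 399943/7018 27113/1276]
step 2: K = P̄·Hᵀ·S⁻¹ = [-1143140/12924481 1701653/12924481; 34398218/90471367 -5008132/90471367]
step 2: x' = x̄ + K·y = [21694355/25848962, -143017997/90471367]
step 2: P' = (I − K·H)·P̄ = [16458017/12924481 -11353058/12924481; -11353058/12924481 64447010/90471367]

step 0: x' = [575/1118, -337/559], P' = [2983/1118 -1025/559; -1025/559 764/559]
step 1: x' = [-135117/617584, 366265/308792], P' = [799841/617584 -276541/308792; -276541/308792 112073/154396]
step 2: x' = [21694355/25848962, -143017997/90471367], P' = [16458017/12924481 -11353058/12924481; -11353058/12924481 64447010/90471367]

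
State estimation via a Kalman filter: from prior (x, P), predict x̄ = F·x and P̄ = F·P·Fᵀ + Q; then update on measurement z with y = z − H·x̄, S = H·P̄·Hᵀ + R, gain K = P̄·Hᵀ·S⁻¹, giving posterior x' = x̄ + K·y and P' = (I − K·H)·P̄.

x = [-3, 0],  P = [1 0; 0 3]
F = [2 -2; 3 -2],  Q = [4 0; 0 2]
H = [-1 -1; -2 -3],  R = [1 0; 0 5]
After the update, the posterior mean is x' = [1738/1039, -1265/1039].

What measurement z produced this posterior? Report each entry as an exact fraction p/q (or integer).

x̄ = F·x = [-6, -9]
P̄ = F·P·Fᵀ + Q = [20 18; 18 23]
S = H·P̄·Hᵀ + R = [80 199; 199 508]
K = P̄·Hᵀ·S⁻¹ = [-598/1039 42/1039; 67/1039 -241/1039]
x' − x̄ = [7972/1039, 8086/1039] = K·y
y = (KᵀK)⁻¹·Kᵀ·(x' − x̄) = [-16, -38]
z = y + H·x̄ = [-16, -38] + [15, 39] = [-1, 1]

z = [-1, 1]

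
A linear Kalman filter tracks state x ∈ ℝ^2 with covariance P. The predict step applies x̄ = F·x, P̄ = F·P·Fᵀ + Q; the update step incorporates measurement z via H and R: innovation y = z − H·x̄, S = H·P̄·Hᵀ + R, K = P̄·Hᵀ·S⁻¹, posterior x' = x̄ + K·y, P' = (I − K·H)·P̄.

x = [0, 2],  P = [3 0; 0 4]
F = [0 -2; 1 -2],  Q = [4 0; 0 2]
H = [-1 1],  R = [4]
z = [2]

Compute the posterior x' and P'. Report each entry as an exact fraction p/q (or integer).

x' = [-60/13, -42/13]
P' = [244/13 228/13; 228/13 248/13]

x̄ = F·x = [-4, -4]
P̄ = F·P·Fᵀ + Q = [20 16; 16 21]
y = z − H·x̄ = [2]
S = H·P̄·Hᵀ + R = [13]
K = P̄·Hᵀ·S⁻¹ = [-4/13; 5/13]
x' = x̄ + K·y = [-60/13, -42/13]
P' = (I − K·H)·P̄ = [244/13 228/13; 228/13 248/13]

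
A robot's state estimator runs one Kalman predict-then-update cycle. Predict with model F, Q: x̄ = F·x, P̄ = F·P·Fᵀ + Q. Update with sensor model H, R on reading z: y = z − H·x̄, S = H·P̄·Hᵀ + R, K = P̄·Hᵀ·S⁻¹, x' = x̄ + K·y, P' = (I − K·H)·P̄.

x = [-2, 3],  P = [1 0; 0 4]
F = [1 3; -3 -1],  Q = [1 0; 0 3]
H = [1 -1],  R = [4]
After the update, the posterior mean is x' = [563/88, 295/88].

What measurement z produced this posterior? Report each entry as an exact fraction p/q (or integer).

x̄ = F·x = [7, 3]
P̄ = F·P·Fᵀ + Q = [38 -15; -15 16]
S = H·P̄·Hᵀ + R = [88]
K = P̄·Hᵀ·S⁻¹ = [53/88; -31/88]
x' − x̄ = [-53/88, 31/88] = K·y
y = (KᵀK)⁻¹·Kᵀ·(x' − x̄) = [-1]
z = y + H·x̄ = [-1] + [4] = [3]

z = [3]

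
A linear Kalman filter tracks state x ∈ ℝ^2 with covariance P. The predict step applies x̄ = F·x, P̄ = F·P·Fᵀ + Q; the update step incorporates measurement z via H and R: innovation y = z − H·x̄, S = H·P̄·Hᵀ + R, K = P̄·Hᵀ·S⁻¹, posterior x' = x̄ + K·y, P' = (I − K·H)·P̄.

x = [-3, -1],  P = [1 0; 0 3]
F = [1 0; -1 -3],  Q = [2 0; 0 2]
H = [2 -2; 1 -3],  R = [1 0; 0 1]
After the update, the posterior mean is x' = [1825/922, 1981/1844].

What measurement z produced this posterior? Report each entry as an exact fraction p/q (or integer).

x̄ = F·x = [-3, 6]
P̄ = F·P·Fᵀ + Q = [3 -1; -1 30]
S = H·P̄·Hᵀ + R = [141 194; 194 280]
K = P̄·Hᵀ·S⁻¹ = [269/461 -353/922; 147/922 -803/1844]
x' − x̄ = [4591/922, -9083/1844] = K·y
y = (KᵀK)⁻¹·Kᵀ·(x' − x̄) = [21, 19]
z = y + H·x̄ = [21, 19] + [-18, -21] = [3, -2]

z = [3, -2]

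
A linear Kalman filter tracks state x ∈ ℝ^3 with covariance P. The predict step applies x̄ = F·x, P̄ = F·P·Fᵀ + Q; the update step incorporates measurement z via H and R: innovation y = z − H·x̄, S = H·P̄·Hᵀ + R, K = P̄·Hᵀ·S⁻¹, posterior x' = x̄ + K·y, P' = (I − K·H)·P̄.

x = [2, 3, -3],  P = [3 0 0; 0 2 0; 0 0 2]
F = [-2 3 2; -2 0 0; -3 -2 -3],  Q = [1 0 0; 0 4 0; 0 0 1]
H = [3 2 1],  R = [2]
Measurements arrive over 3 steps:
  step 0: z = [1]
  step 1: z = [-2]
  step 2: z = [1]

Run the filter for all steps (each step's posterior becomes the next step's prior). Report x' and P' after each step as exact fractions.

step 0: x' = [458/217, -438/217, -291/217], P' = [2388/217 -1266/217 -4542/217; -1266/217 3020/651 1842/217; -4542/217 1842/217 9990/217]
step 1: x' = [5052427/3632810, -110708/363281, -4053099/726562], P' = [20045519/3632810 -836652/363281 -8202351/726562; -836652/363281 1079060/363281 417116/363281; -8202351/726562 417116/363281 22695015/726562]
step 2: x' = [-11340282515/4968119358, 1756494341/2484059679, 31825129133/4968119358], P' = [31696827545/4968119358 -5567131994/2484059679 -69530681285/4968119358; -5567131994/2484059679 7343300590/2484059679 2471518694/2484059679; -69530681285/4968119358 2471518694/2484059679 196934226485/4968119358]

step 0: x̄ = F·x = [-1, -4, -3]
step 0: P̄ = F·P·Fᵀ + Q = [39 12 -6; 12 16 18; -6 18 54]
step 0: y = z − H·x̄ = [15]
step 0: S = H·P̄·Hᵀ + R = [651]
step 0: K = P̄·Hᵀ·S⁻¹ = [45/217; 86/651; 24/217]
step 0: x' = x̄ + K·y = [458/217, -438/217, -291/217]
step 0: P' = (I − K·H)·P̄ = [2388/217 -1266/217 -4542/217; -1266/217 3020/651 1842/217; -4542/217 1842/217 9990/217]
step 1: x̄ = F·x = [-2812/217, -916/217, 375/217]
step 1: P̄ = F·P·Fᵀ + Q = [132421/217 35316/217 -69268/217; 35316/217 10420/217 -17988/217; -69268/217 -17988/217 122405/651]
step 1: y = z − H·x̄ = [9459/217]
step 1: S = H·P̄·Hᵀ + R = [3632810/651]
step 1: K = P̄·Hᵀ·S⁻¹ = [1195881/3632810; 32640/363281; -121787/726562]
step 1: x' = x̄ + K·y = [5052427/3632810, -110708/363281, -4053099/726562]
step 1: P' = (I − K·H)·P̄ = [20045519/3632810 -836652/363281 -8202351/726562; -836652/363281 1079060/363281 417116/363281; -8202351/726562 417116/363281 22695015/726562]
step 2: x̄ = F·x = [-26978542/1816405, -5052427/1816405, 23926682/1816405]
step 2: P̄ = F·P·Fᵀ + Q = [556688393/1816405 147214108/1816405 -318856708/1816405; 147214108/1816405 47356658/1816405 -79631748/1816405; -318856708/1816405 -79631748/1816405 229962323/1816405]
step 2: y = z − H·x̄ = [68930203/1816405]
step 2: S = H·P̄·Hᵀ + R = [4968119358/1816405]
step 2: K = P̄·Hᵀ·S⁻¹ = [1645636687/4968119358; 228361946/2484059679; -885871297/4968119358]
step 2: x' = x̄ + K·y = [-11340282515/4968119358, 1756494341/2484059679, 31825129133/4968119358]
step 2: P' = (I − K·H)·P̄ = [31696827545/4968119358 -5567131994/2484059679 -69530681285/4968119358; -5567131994/2484059679 7343300590/2484059679 2471518694/2484059679; -69530681285/4968119358 2471518694/2484059679 196934226485/4968119358]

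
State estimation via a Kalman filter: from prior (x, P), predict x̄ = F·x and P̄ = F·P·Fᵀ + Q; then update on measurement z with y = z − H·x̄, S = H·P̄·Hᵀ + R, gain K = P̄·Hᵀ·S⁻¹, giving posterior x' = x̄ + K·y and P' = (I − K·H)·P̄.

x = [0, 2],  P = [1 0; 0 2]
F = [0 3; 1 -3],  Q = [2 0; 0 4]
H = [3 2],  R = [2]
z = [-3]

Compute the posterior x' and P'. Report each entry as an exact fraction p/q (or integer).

x̄ = F·x = [6, -6]
P̄ = F·P·Fᵀ + Q = [20 -18; -18 23]
y = z − H·x̄ = [-9]
S = H·P̄·Hᵀ + R = [58]
K = P̄·Hᵀ·S⁻¹ = [12/29; -4/29]
x' = x̄ + K·y = [66/29, -138/29]
P' = (I − K·H)·P̄ = [292/29 -426/29; -426/29 635/29]

x' = [66/29, -138/29]
P' = [292/29 -426/29; -426/29 635/29]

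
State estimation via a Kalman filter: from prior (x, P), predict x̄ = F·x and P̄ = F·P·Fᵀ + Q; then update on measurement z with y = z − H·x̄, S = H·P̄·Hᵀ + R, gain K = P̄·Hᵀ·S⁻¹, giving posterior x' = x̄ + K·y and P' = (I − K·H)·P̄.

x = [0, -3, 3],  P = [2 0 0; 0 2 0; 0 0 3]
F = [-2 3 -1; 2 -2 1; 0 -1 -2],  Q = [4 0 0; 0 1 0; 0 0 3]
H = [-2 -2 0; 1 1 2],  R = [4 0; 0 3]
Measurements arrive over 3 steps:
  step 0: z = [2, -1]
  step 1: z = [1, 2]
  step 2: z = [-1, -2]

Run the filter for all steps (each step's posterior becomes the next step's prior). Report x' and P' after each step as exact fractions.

step 0: x' = [-168/19, 145/19, -1/19], P' = [10983/551 -10313/551 -260/551; -10313/551 10124/551 24/551; -260/551 24/551 511/551]
step 1: x' = [2879737/618185, -6038357/1236370, 589172/618185], P' = [38956097/618185 -36772971/618185 -1805788/618185; -36772971/618185 35178518/618185 1500254/618185; -1805788/618185 1500254/618185 591787/618185]
step 2: x' = [-7961161847/3989108734, 726660423/306854518, -4988671011/3989108734], P' = [131160076591/1994554367 -9515521369/153427259 -6450116724/1994554367; -9515521369/153427259 9089924656/153427259 417708696/153427259; -6450116724/1994554367 417708696/153427259 1946936907/1994554367]

step 0: x̄ = F·x = [-12, 9, -3]
step 0: P̄ = F·P·Fᵀ + Q = [33 -23 0; -23 20 -2; 0 -2 17]
step 0: y = z − H·x̄ = [-4, 8]
step 0: S = H·P̄·Hᵀ + R = [32 -6; -6 70]
step 0: K = P̄·Hᵀ·S⁻¹ = [-335/551 50/551; 189/1102 -47/551; 118/551 262/551]
step 0: x' = x̄ + K·y = [-168/19, 145/19, -1/19]
step 0: P' = (I − K·H)·P̄ = [10983/551 -10313/551 -260/551; -10313/551 10124/551 24/551; -260/551 24/551 511/551]
step 1: x̄ = F·x = [772/19, -33, -143/19]
step 1: P̄ = F·P·Fᵀ + Q = [260335/551 -10903/29 -51136/551; -10903/29 8782/29 2156/29; -51136/551 2156/29 13917/551]
step 1: y = z − H·x̄ = [309/19, 179/19]
step 1: S = H·P̄·Hᵀ + R = [53720/551 14930/551; 14930/551 29512/551]
step 1: K = P̄·Hᵀ·S⁻¹ = [-1091563/618185 -95230/123637; 1594453/1236370 93737/123637; 152767/618185 58536/123637]
step 1: x' = x̄ + K·y = [2879737/618185, -6038357/1236370, 589172/618185]
step 1: P' = (I − K·H)·P̄ = [38956097/618185 -36772971/618185 -1805788/618185; -36772971/618185 35178518/618185 1500254/618185; -1805788/618185 1500254/618185 591787/618185]
step 2: x̄ = F·x = [-30812363/1236370, 12387003/618185, 3681669/1236370]
step 2: P̄ = F·P·Fᵀ + Q = [900546553/618185 -720492571/618185 -192622344/618185; -720492571/618185 578708032/618185 154443318/618185; -192622344/618185 154443318/618185 45401237/618185]
step 2: y = z − H·x̄ = [-6656542/618185, -3797721/1236370]
step 2: S = H·P̄·Hᵀ + R = [155550512/618185 76177218/618185; 76177218/618185 69012842/618185]
step 2: K = P̄·Hᵀ·S⁻¹ = [-3729149397/1994554367 -139536786/153427259; 425596713/306854518 136606893/153427259; 509951838/1994554367 73691542/153427259]
step 2: x' = x̄ + K·y = [-7961161847/3989108734, 726660423/306854518, -4988671011/3989108734]
step 2: P' = (I − K·H)·P̄ = [131160076591/1994554367 -9515521369/153427259 -6450116724/1994554367; -9515521369/153427259 9089924656/153427259 417708696/153427259; -6450116724/1994554367 417708696/153427259 1946936907/1994554367]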